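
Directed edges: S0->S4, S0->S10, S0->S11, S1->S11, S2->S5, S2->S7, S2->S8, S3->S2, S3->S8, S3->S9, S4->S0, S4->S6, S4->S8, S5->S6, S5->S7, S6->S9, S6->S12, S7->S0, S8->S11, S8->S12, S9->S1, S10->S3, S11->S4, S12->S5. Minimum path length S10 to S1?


BFS layer-by-layer from S10:
  dist 0: {S10}
  dist 1: {S3}
  dist 2: {S2, S8, S9}
  dist 3: {S1, S5, S7, S11, S12}
  -> S1 reached at distance 3
Shortest path length = 3

3


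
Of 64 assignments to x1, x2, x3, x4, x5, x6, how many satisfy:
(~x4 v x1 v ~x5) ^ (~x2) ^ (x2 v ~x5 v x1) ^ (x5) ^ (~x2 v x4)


CNF with 5 clauses over 6 vars (64 assignments).
An assignment satisfies CNF iff every clause has >=1 true literal.
Check each row (bits = x1,x2,x3,x4,x5,x6; clause T/F shown):
  row 0 [000000]: clauses=TTTFT -> 0
  row 1 [000001]: clauses=TTTFT -> 0
  row 2 [000010]: clauses=TTFTT -> 0
  row 3 [000011]: clauses=TTFTT -> 0
  row 4 [000100]: clauses=TTTFT -> 0
  (every remaining row is evaluated the same way; all 64 results are listed next)
Full result column, 8 rows per line (x1,x2,x3 fixed per line; x4,x5,x6 runs 000..111 left to right):
  rows 0-7 [x1,x2,x3=000]: 00000000  (ones: 0)
  rows 8-15 [x1,x2,x3=001]: 00000000  (ones: 0)
  rows 16-23 [x1,x2,x3=010]: 00000000  (ones: 0)
  rows 24-31 [x1,x2,x3=011]: 00000000  (ones: 0)
  rows 32-39 [x1,x2,x3=100]: 00110011  (ones: 4)
  rows 40-47 [x1,x2,x3=101]: 00110011  (ones: 4)
  rows 48-55 [x1,x2,x3=110]: 00000000  (ones: 0)
  rows 56-63 [x1,x2,x3=111]: 00000000  (ones: 0)
Satisfying assignments = 0+0+0+0+4+4+0+0 = 8

8


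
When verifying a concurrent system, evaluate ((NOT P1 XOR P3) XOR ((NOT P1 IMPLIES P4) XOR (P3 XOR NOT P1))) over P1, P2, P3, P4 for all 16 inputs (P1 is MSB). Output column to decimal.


Formula: ((NOT P1 XOR P3) XOR ((NOT P1 IMPLIES P4) XOR (P3 XOR NOT P1))) over P1, P2, P3, P4 (16 rows)
Evaluate each row (bits = P1,P2,P3,P4, MSB first):
  row 0 [0000]: ((NOT 0 XOR 0) XOR ((NOT 0 IMPLIES 0) XOR (0 XOR NOT 0))) -> 0
  row 1 [0001]: ((NOT 0 XOR 0) XOR ((NOT 0 IMPLIES 1) XOR (0 XOR NOT 0))) -> 1
  row 2 [0010]: ((NOT 0 XOR 1) XOR ((NOT 0 IMPLIES 0) XOR (1 XOR NOT 0))) -> 0
  row 3 [0011]: ((NOT 0 XOR 1) XOR ((NOT 0 IMPLIES 1) XOR (1 XOR NOT 0))) -> 1
  row 4 [0100]: ((NOT 0 XOR 0) XOR ((NOT 0 IMPLIES 0) XOR (0 XOR NOT 0))) -> 0
  row 5 [0101]: ((NOT 0 XOR 0) XOR ((NOT 0 IMPLIES 1) XOR (0 XOR NOT 0))) -> 1
  row 6 [0110]: ((NOT 0 XOR 1) XOR ((NOT 0 IMPLIES 0) XOR (1 XOR NOT 0))) -> 0
  row 7 [0111]: ((NOT 0 XOR 1) XOR ((NOT 0 IMPLIES 1) XOR (1 XOR NOT 0))) -> 1
  row 8 [1000]: ((NOT 1 XOR 0) XOR ((NOT 1 IMPLIES 0) XOR (0 XOR NOT 1))) -> 1
  row 9 [1001]: ((NOT 1 XOR 0) XOR ((NOT 1 IMPLIES 1) XOR (0 XOR NOT 1))) -> 1
  row 10 [1010]: ((NOT 1 XOR 1) XOR ((NOT 1 IMPLIES 0) XOR (1 XOR NOT 1))) -> 1
  row 11 [1011]: ((NOT 1 XOR 1) XOR ((NOT 1 IMPLIES 1) XOR (1 XOR NOT 1))) -> 1
  row 12 [1100]: ((NOT 1 XOR 0) XOR ((NOT 1 IMPLIES 0) XOR (0 XOR NOT 1))) -> 1
  row 13 [1101]: ((NOT 1 XOR 0) XOR ((NOT 1 IMPLIES 1) XOR (0 XOR NOT 1))) -> 1
  row 14 [1110]: ((NOT 1 XOR 1) XOR ((NOT 1 IMPLIES 0) XOR (1 XOR NOT 1))) -> 1
  row 15 [1111]: ((NOT 1 XOR 1) XOR ((NOT 1 IMPLIES 1) XOR (1 XOR NOT 1))) -> 1
Full result column, 4 rows per line (P1,P2 fixed per line; P3,P4 runs 00..11 left to right):
  rows 0-3 [P1,P2=00]: 0101  = hex 5
  rows 4-7 [P1,P2=01]: 0101  = hex 5
  rows 8-11 [P1,P2=10]: 1111  = hex F
  rows 12-15 [P1,P2=11]: 1111  = hex F
Output column (row 0 .. row 15) = 0101010111111111
Output column grouped in 4s = 0101 0101 1111 1111 = 0x55FF
Convert to decimal digit by digit (value = value*16 + digit):
  5 -> 5
  5*16 + 5 = 85
  85*16 + 15 (F) = 1375
  1375*16 + 15 (F) = 22015
Decimal = 22015

22015


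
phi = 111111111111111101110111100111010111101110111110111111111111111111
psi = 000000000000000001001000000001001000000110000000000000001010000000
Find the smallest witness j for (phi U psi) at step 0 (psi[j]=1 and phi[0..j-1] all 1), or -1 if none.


(phi U psi) at 0: need smallest j with psi[j]=1 and phi[i]=1 for all i in [0,j).
Scan from step 0:
  step 0: phi=1, psi=0 -> continue
  step 1: phi=1, psi=0 -> continue
  step 2: phi=1, psi=0 -> continue
  step 3: phi=1, psi=0 -> continue
  step 16: phi=0 -> phi-prefix broken from here
  step 17: psi=1 but phi already failed -> not a witness
  step 20: psi=1 but phi already failed -> not a witness
  step 29: psi=1 but phi already failed -> not a witness
  step 32: psi=1 but phi already failed -> not a witness
  step 39: psi=1 but phi already failed -> not a witness
  step 40: psi=1 but phi already failed -> not a witness
  step 56: psi=1 but phi already failed -> not a witness
  step 58: psi=1 but phi already failed -> not a witness
  end of trace: no witness -> -1
Witness step = -1

-1


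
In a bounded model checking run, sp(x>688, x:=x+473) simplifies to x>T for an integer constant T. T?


Formula: sp(P, x:=E) = exists old_x. (x = E[old_x/x]) AND P[old_x/x] (old_x is the value of x before the assignment; eliminate old_x by solving x = E[old_x/x] for old_x)
Step 1: Precondition P: x>688, i.e. old_x > 688
Step 2: Assignment gives x = old_x + 473, so old_x = x - 473
Step 3: Substitute into P: x - 473 > 688
Step 4: Simplify: x > 688+473 = 1161

1161


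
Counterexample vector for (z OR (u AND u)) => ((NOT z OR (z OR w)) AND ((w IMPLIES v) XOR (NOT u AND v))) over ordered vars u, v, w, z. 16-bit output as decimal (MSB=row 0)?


F1 = (z OR (u AND u))
F2 = ((NOT z OR (z OR w)) AND ((w IMPLIES v) XOR (NOT u AND v)))
Counterexample to F1=>F2 is where F1=1 and F2=0.
Evaluate each row (bits = u,v,w,z, MSB first):
  row 0 [0000]: F1=0 F2=1 -> F1&~F2 -> 0
  row 1 [0001]: F1=1 F2=1 -> F1&~F2 -> 0
  row 2 [0010]: F1=0 F2=0 -> F1&~F2 -> 0
  row 3 [0011]: F1=1 F2=0 -> F1&~F2 -> 1
  row 4 [0100]: F1=0 F2=0 -> F1&~F2 -> 0
  row 5 [0101]: F1=1 F2=0 -> F1&~F2 -> 1
  row 6 [0110]: F1=0 F2=0 -> F1&~F2 -> 0
  row 7 [0111]: F1=1 F2=0 -> F1&~F2 -> 1
  row 8 [1000]: F1=1 F2=1 -> F1&~F2 -> 0
  row 9 [1001]: F1=1 F2=1 -> F1&~F2 -> 0
  row 10 [1010]: F1=1 F2=0 -> F1&~F2 -> 1
  row 11 [1011]: F1=1 F2=0 -> F1&~F2 -> 1
  row 12 [1100]: F1=1 F2=1 -> F1&~F2 -> 0
  row 13 [1101]: F1=1 F2=1 -> F1&~F2 -> 0
  row 14 [1110]: F1=1 F2=1 -> F1&~F2 -> 0
  row 15 [1111]: F1=1 F2=1 -> F1&~F2 -> 0
Full result column, 4 rows per line (u,v fixed per line; w,z runs 00..11 left to right):
  rows 0-3 [u,v=00]: 0001  = hex 1
  rows 4-7 [u,v=01]: 0101  = hex 5
  rows 8-11 [u,v=10]: 0011  = hex 3
  rows 12-15 [u,v=11]: 0000  = hex 0
Counterexample vector (row 0 .. row 15) = 0001010100110000
Output column grouped in 4s = 0001 0101 0011 0000 = 0x1530
Convert to decimal digit by digit (value = value*16 + digit):
  1 -> 1
  1*16 + 5 = 21
  21*16 + 3 = 339
  339*16 + 0 = 5424
Decimal = 5424

5424


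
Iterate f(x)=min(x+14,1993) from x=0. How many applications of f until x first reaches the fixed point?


Step 1: x=0, cap=1993, increment=14
Step 2: x grows by 14 each step until capped at 1993; fixed point is x=1993
Step 3: iterations = ceil(1993/14) = 143

143


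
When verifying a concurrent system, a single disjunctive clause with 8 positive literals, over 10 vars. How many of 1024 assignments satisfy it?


Step 1: Total=2^10=1024
Step 2: Unsat when all 8 false: 2^2=4
Step 3: Sat=1024-4=1020

1020


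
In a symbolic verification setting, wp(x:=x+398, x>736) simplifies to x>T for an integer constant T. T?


Formula: wp(x:=E, P) = P[E/x] (substitute E for x in postcondition)
Step 1: Postcondition: x>736
Step 2: Substitute x+398 for x: x+398>736
Step 3: Solve for x: x > 736-398 = 338

338


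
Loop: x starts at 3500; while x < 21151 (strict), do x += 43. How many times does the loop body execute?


Step 1: x goes from 3500 toward 21151 by 43; the body runs while x<21151, so iterations = ceil((bound-start)/step)
Step 2: Distance=17651
Step 3: ceil(17651/43)=411

411


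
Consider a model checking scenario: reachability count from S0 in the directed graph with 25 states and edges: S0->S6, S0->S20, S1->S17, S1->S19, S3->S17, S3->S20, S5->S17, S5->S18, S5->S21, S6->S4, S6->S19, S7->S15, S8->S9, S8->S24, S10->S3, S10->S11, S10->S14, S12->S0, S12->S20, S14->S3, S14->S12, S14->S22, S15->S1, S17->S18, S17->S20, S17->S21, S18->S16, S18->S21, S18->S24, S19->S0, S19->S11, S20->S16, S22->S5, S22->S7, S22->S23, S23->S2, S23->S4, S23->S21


BFS from S0:
  layer 0: {S0}
  layer 1: {S6, S20}
  layer 2: {S4, S16, S19}
  layer 3: {S11}
Reachable set: {S0, S4, S6, S11, S16, S19, S20}
Count = 7

7


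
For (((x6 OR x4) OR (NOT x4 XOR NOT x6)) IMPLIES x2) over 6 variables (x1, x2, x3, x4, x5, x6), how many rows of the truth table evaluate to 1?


Formula: (((x6 OR x4) OR (NOT x4 XOR NOT x6)) IMPLIES x2) over 6 vars (64 rows)
Evaluate each row (x1, x2, x3, x4, x5, x6 as bits, MSB first):
  row 0 [000000]: (((0 OR 0) OR (NOT 0 XOR NOT 0)) IMPLIES 0) -> 1
  row 1 [000001]: (((1 OR 0) OR (NOT 0 XOR NOT 1)) IMPLIES 0) -> 0
  row 2 [000010]: (((0 OR 0) OR (NOT 0 XOR NOT 0)) IMPLIES 0) -> 1
  row 3 [000011]: (((1 OR 0) OR (NOT 0 XOR NOT 1)) IMPLIES 0) -> 0
  row 4 [000100]: (((0 OR 1) OR (NOT 1 XOR NOT 0)) IMPLIES 0) -> 0
  (every remaining row is evaluated the same way; all 64 results are listed next)
Full result column, 8 rows per line (x1,x2,x3 fixed per line; x4,x5,x6 runs 000..111 left to right):
  rows 0-7 [x1,x2,x3=000]: 10100000  (ones: 2)
  rows 8-15 [x1,x2,x3=001]: 10100000  (ones: 2)
  rows 16-23 [x1,x2,x3=010]: 11111111  (ones: 8)
  rows 24-31 [x1,x2,x3=011]: 11111111  (ones: 8)
  rows 32-39 [x1,x2,x3=100]: 10100000  (ones: 2)
  rows 40-47 [x1,x2,x3=101]: 10100000  (ones: 2)
  rows 48-55 [x1,x2,x3=110]: 11111111  (ones: 8)
  rows 56-63 [x1,x2,x3=111]: 11111111  (ones: 8)
Count of 1-rows = 2+2+8+8+2+2+8+8 = 40

40


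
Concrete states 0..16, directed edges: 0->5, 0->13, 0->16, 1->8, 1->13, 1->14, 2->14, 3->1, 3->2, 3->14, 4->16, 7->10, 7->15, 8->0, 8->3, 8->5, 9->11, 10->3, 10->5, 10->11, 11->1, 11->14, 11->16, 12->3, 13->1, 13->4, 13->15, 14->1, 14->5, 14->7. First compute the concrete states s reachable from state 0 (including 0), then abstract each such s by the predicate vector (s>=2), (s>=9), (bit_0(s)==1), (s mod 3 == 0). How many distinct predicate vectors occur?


BFS from 0:
Concrete reachable: {0, 1, 2, 3, 4, 5, 7, 8, 10, 11, 13, 14, 15, 16}
Abstract via predicates (s>=2), (s>=9), (bit_0(s)==1), (s mod 3 == 0):
  (0,0,0,1) <- {0}
  (0,0,1,0) <- {1}
  (1,0,0,0) <- {2, 4, 8}
  (1,0,1,0) <- {5, 7}
  (1,0,1,1) <- {3}
  (1,1,0,0) <- {10, 14, 16}
  (1,1,1,0) <- {11, 13}
  (1,1,1,1) <- {15}
Distinct abstract states = 8

8


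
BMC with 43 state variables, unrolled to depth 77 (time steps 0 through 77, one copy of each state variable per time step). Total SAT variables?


BMC unrolls to depth k, creating one copy of each state var for steps 0..k.
Step count = 77 + 1 = 78 (steps 0 through 77)
Vars per step = 43
Total = 43 * 78 = 3354

3354


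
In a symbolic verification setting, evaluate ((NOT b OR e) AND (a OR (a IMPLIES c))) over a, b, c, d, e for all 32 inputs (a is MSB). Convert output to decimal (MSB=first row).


Formula: ((NOT b OR e) AND (a OR (a IMPLIES c))) over a, b, c, d, e (32 rows)
Evaluate each row (bits = a,b,c,d,e, MSB first):
  row 0 [00000]: ((NOT 0 OR 0) AND (0 OR (0 IMPLIES 0))) -> 1
  row 1 [00001]: ((NOT 0 OR 1) AND (0 OR (0 IMPLIES 0))) -> 1
  row 2 [00010]: ((NOT 0 OR 0) AND (0 OR (0 IMPLIES 0))) -> 1
  row 3 [00011]: ((NOT 0 OR 1) AND (0 OR (0 IMPLIES 0))) -> 1
  row 4 [00100]: ((NOT 0 OR 0) AND (0 OR (0 IMPLIES 1))) -> 1
  row 5 [00101]: ((NOT 0 OR 1) AND (0 OR (0 IMPLIES 1))) -> 1
  row 6 [00110]: ((NOT 0 OR 0) AND (0 OR (0 IMPLIES 1))) -> 1
  row 7 [00111]: ((NOT 0 OR 1) AND (0 OR (0 IMPLIES 1))) -> 1
  row 8 [01000]: ((NOT 1 OR 0) AND (0 OR (0 IMPLIES 0))) -> 0
  row 9 [01001]: ((NOT 1 OR 1) AND (0 OR (0 IMPLIES 0))) -> 1
  row 10 [01010]: ((NOT 1 OR 0) AND (0 OR (0 IMPLIES 0))) -> 0
  row 11 [01011]: ((NOT 1 OR 1) AND (0 OR (0 IMPLIES 0))) -> 1
  row 12 [01100]: ((NOT 1 OR 0) AND (0 OR (0 IMPLIES 1))) -> 0
  row 13 [01101]: ((NOT 1 OR 1) AND (0 OR (0 IMPLIES 1))) -> 1
  row 14 [01110]: ((NOT 1 OR 0) AND (0 OR (0 IMPLIES 1))) -> 0
  row 15 [01111]: ((NOT 1 OR 1) AND (0 OR (0 IMPLIES 1))) -> 1
  row 16 [10000]: ((NOT 0 OR 0) AND (1 OR (1 IMPLIES 0))) -> 1
  row 17 [10001]: ((NOT 0 OR 1) AND (1 OR (1 IMPLIES 0))) -> 1
  row 18 [10010]: ((NOT 0 OR 0) AND (1 OR (1 IMPLIES 0))) -> 1
  row 19 [10011]: ((NOT 0 OR 1) AND (1 OR (1 IMPLIES 0))) -> 1
  row 20 [10100]: ((NOT 0 OR 0) AND (1 OR (1 IMPLIES 1))) -> 1
  row 21 [10101]: ((NOT 0 OR 1) AND (1 OR (1 IMPLIES 1))) -> 1
  row 22 [10110]: ((NOT 0 OR 0) AND (1 OR (1 IMPLIES 1))) -> 1
  row 23 [10111]: ((NOT 0 OR 1) AND (1 OR (1 IMPLIES 1))) -> 1
  row 24 [11000]: ((NOT 1 OR 0) AND (1 OR (1 IMPLIES 0))) -> 0
  row 25 [11001]: ((NOT 1 OR 1) AND (1 OR (1 IMPLIES 0))) -> 1
  row 26 [11010]: ((NOT 1 OR 0) AND (1 OR (1 IMPLIES 0))) -> 0
  row 27 [11011]: ((NOT 1 OR 1) AND (1 OR (1 IMPLIES 0))) -> 1
  row 28 [11100]: ((NOT 1 OR 0) AND (1 OR (1 IMPLIES 1))) -> 0
  row 29 [11101]: ((NOT 1 OR 1) AND (1 OR (1 IMPLIES 1))) -> 1
  row 30 [11110]: ((NOT 1 OR 0) AND (1 OR (1 IMPLIES 1))) -> 0
  row 31 [11111]: ((NOT 1 OR 1) AND (1 OR (1 IMPLIES 1))) -> 1
Full result column, 4 rows per line (a,b,c fixed per line; d,e runs 00..11 left to right):
  rows 0-3 [a,b,c=000]: 1111  = hex F
  rows 4-7 [a,b,c=001]: 1111  = hex F
  rows 8-11 [a,b,c=010]: 0101  = hex 5
  rows 12-15 [a,b,c=011]: 0101  = hex 5
  rows 16-19 [a,b,c=100]: 1111  = hex F
  rows 20-23 [a,b,c=101]: 1111  = hex F
  rows 24-27 [a,b,c=110]: 0101  = hex 5
  rows 28-31 [a,b,c=111]: 0101  = hex 5
Output column (row 0 .. row 31) = 11111111010101011111111101010101
Output column grouped in 4s = 1111 1111 0101 0101 1111 1111 0101 0101 = 0xFF55FF55
Convert to decimal digit by digit (value = value*16 + digit):
  F -> 15
  15*16 + 15 (F) = 255
  255*16 + 5 = 4085
  4085*16 + 5 = 65365
  65365*16 + 15 (F) = 1045855
  1045855*16 + 15 (F) = 16733695
  16733695*16 + 5 = 267739125
  267739125*16 + 5 = 4283826005
Decimal = 4283826005

4283826005


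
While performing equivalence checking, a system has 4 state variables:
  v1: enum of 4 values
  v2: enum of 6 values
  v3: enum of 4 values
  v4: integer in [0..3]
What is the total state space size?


State space = product of domain sizes of all variables.
Domain sizes:
  v1 (enum of 4 values): 4
  v2 (enum of 6 values): 6
  v3 (enum of 4 values): 4
  v4 (integer in [0..3]): 4
Product = 4 * 6 * 4 * 4 = 384

384


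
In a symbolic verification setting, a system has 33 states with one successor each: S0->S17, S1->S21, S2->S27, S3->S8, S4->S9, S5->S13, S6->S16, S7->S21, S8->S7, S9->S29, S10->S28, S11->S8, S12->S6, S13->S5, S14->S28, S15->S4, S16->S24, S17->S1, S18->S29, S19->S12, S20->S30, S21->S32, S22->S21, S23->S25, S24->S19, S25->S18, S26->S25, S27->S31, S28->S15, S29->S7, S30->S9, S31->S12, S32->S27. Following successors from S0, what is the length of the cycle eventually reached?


Trace from S0 until a state repeats:
  S0 -> S17 -> S1 -> S21 -> S32 -> S27 -> S31 -> S12 -> S6 -> S16 -> S24 -> S19 -> S12
S12 first seen at step 7, revisited at step 12.
Cycle length = 12 - 7 = 5

5


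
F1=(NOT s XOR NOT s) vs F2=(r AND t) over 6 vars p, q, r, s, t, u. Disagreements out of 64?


F1 = (NOT s XOR NOT s)
F2 = (r AND t)
Evaluate both on each of 64 rows (bits = p,q,r,s,t,u):
  row 0 [000000]: F1=0 F2=0 -> 0
  row 1 [000001]: F1=0 F2=0 -> 0
  row 2 [000010]: F1=0 F2=0 -> 0
  row 3 [000011]: F1=0 F2=0 -> 0
  row 4 [000100]: F1=0 F2=0 -> 0
  (every remaining row is evaluated the same way; all 64 results are listed next)
Full result column, 8 rows per line (p,q,r fixed per line; s,t,u runs 000..111 left to right):
  rows 0-7 [p,q,r=000]: 00000000  (ones: 0)
  rows 8-15 [p,q,r=001]: 00110011  (ones: 4)
  rows 16-23 [p,q,r=010]: 00000000  (ones: 0)
  rows 24-31 [p,q,r=011]: 00110011  (ones: 4)
  rows 32-39 [p,q,r=100]: 00000000  (ones: 0)
  rows 40-47 [p,q,r=101]: 00110011  (ones: 4)
  rows 48-55 [p,q,r=110]: 00000000  (ones: 0)
  rows 56-63 [p,q,r=111]: 00110011  (ones: 4)
Disagreements = 0+4+0+4+0+4+0+4 = 16

16


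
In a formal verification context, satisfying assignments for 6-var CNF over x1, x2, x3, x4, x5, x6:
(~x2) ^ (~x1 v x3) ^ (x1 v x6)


CNF with 3 clauses over 6 vars (64 assignments).
An assignment satisfies CNF iff every clause has >=1 true literal.
Check each row (bits = x1,x2,x3,x4,x5,x6; clause T/F shown):
  row 0 [000000]: clauses=TTF -> 0
  row 1 [000001]: clauses=TTT -> 1
  row 2 [000010]: clauses=TTF -> 0
  row 3 [000011]: clauses=TTT -> 1
  row 4 [000100]: clauses=TTF -> 0
  (every remaining row is evaluated the same way; all 64 results are listed next)
Full result column, 8 rows per line (x1,x2,x3 fixed per line; x4,x5,x6 runs 000..111 left to right):
  rows 0-7 [x1,x2,x3=000]: 01010101  (ones: 4)
  rows 8-15 [x1,x2,x3=001]: 01010101  (ones: 4)
  rows 16-23 [x1,x2,x3=010]: 00000000  (ones: 0)
  rows 24-31 [x1,x2,x3=011]: 00000000  (ones: 0)
  rows 32-39 [x1,x2,x3=100]: 00000000  (ones: 0)
  rows 40-47 [x1,x2,x3=101]: 11111111  (ones: 8)
  rows 48-55 [x1,x2,x3=110]: 00000000  (ones: 0)
  rows 56-63 [x1,x2,x3=111]: 00000000  (ones: 0)
Satisfying assignments = 4+4+0+0+0+8+0+0 = 16

16


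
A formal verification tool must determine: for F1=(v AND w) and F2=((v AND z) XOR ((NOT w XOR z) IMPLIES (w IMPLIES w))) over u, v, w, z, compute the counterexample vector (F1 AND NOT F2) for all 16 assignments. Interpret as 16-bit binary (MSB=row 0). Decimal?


F1 = (v AND w)
F2 = ((v AND z) XOR ((NOT w XOR z) IMPLIES (w IMPLIES w)))
Counterexample to F1=>F2 is where F1=1 and F2=0.
Evaluate each row (bits = u,v,w,z, MSB first):
  row 0 [0000]: F1=0 F2=1 -> F1&~F2 -> 0
  row 1 [0001]: F1=0 F2=1 -> F1&~F2 -> 0
  row 2 [0010]: F1=0 F2=1 -> F1&~F2 -> 0
  row 3 [0011]: F1=0 F2=1 -> F1&~F2 -> 0
  row 4 [0100]: F1=0 F2=1 -> F1&~F2 -> 0
  row 5 [0101]: F1=0 F2=0 -> F1&~F2 -> 0
  row 6 [0110]: F1=1 F2=1 -> F1&~F2 -> 0
  row 7 [0111]: F1=1 F2=0 -> F1&~F2 -> 1
  row 8 [1000]: F1=0 F2=1 -> F1&~F2 -> 0
  row 9 [1001]: F1=0 F2=1 -> F1&~F2 -> 0
  row 10 [1010]: F1=0 F2=1 -> F1&~F2 -> 0
  row 11 [1011]: F1=0 F2=1 -> F1&~F2 -> 0
  row 12 [1100]: F1=0 F2=1 -> F1&~F2 -> 0
  row 13 [1101]: F1=0 F2=0 -> F1&~F2 -> 0
  row 14 [1110]: F1=1 F2=1 -> F1&~F2 -> 0
  row 15 [1111]: F1=1 F2=0 -> F1&~F2 -> 1
Full result column, 4 rows per line (u,v fixed per line; w,z runs 00..11 left to right):
  rows 0-3 [u,v=00]: 0000  = hex 0
  rows 4-7 [u,v=01]: 0001  = hex 1
  rows 8-11 [u,v=10]: 0000  = hex 0
  rows 12-15 [u,v=11]: 0001  = hex 1
Counterexample vector (row 0 .. row 15) = 0000000100000001
Output column grouped in 4s = 0000 0001 0000 0001 = 0x0101
Convert to decimal digit by digit (value = value*16 + digit):
  0 -> 0
  0*16 + 1 = 1
  1*16 + 0 = 16
  16*16 + 1 = 257
Decimal = 257

257


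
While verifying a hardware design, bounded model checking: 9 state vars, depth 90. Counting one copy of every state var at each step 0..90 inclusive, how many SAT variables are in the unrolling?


BMC unrolls to depth k, creating one copy of each state var for steps 0..k.
Step count = 90 + 1 = 91 (steps 0 through 90)
Vars per step = 9
Total = 9 * 91 = 819

819


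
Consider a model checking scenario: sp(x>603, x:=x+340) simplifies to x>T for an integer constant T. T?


Formula: sp(P, x:=E) = exists old_x. (x = E[old_x/x]) AND P[old_x/x] (old_x is the value of x before the assignment; eliminate old_x by solving x = E[old_x/x] for old_x)
Step 1: Precondition P: x>603, i.e. old_x > 603
Step 2: Assignment gives x = old_x + 340, so old_x = x - 340
Step 3: Substitute into P: x - 340 > 603
Step 4: Simplify: x > 603+340 = 943

943


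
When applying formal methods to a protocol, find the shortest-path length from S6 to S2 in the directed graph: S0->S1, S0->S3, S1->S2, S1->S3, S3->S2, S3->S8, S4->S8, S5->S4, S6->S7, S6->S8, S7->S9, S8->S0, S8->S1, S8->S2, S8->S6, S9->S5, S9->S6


BFS layer-by-layer from S6:
  dist 0: {S6}
  dist 1: {S7, S8}
  dist 2: {S0, S1, S2, S9}
  -> S2 reached at distance 2
Shortest path length = 2

2


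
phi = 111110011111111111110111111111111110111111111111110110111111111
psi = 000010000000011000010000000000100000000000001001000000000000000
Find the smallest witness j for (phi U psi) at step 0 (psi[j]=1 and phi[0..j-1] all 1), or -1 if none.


(phi U psi) at 0: need smallest j with psi[j]=1 and phi[i]=1 for all i in [0,j).
Scan from step 0:
  step 0: phi=1, psi=0 -> continue
  step 1: phi=1, psi=0 -> continue
  step 2: phi=1, psi=0 -> continue
  step 3: phi=1, psi=0 -> continue
  step 4: psi=1 and phi held for [0,4) -> witness found
Witness step = 4

4


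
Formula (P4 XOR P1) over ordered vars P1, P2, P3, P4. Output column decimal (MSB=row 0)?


Formula: (P4 XOR P1) over P1, P2, P3, P4 (16 rows)
Evaluate each row (bits = P1,P2,P3,P4, MSB first):
  row 0 [0000]: (0 XOR 0) -> 0
  row 1 [0001]: (1 XOR 0) -> 1
  row 2 [0010]: (0 XOR 0) -> 0
  row 3 [0011]: (1 XOR 0) -> 1
  row 4 [0100]: (0 XOR 0) -> 0
  row 5 [0101]: (1 XOR 0) -> 1
  row 6 [0110]: (0 XOR 0) -> 0
  row 7 [0111]: (1 XOR 0) -> 1
  row 8 [1000]: (0 XOR 1) -> 1
  row 9 [1001]: (1 XOR 1) -> 0
  row 10 [1010]: (0 XOR 1) -> 1
  row 11 [1011]: (1 XOR 1) -> 0
  row 12 [1100]: (0 XOR 1) -> 1
  row 13 [1101]: (1 XOR 1) -> 0
  row 14 [1110]: (0 XOR 1) -> 1
  row 15 [1111]: (1 XOR 1) -> 0
Full result column, 4 rows per line (P1,P2 fixed per line; P3,P4 runs 00..11 left to right):
  rows 0-3 [P1,P2=00]: 0101  = hex 5
  rows 4-7 [P1,P2=01]: 0101  = hex 5
  rows 8-11 [P1,P2=10]: 1010  = hex A
  rows 12-15 [P1,P2=11]: 1010  = hex A
Output column (row 0 .. row 15) = 0101010110101010
Output column grouped in 4s = 0101 0101 1010 1010 = 0x55AA
Convert to decimal digit by digit (value = value*16 + digit):
  5 -> 5
  5*16 + 5 = 85
  85*16 + 10 (A) = 1370
  1370*16 + 10 (A) = 21930
Decimal = 21930

21930


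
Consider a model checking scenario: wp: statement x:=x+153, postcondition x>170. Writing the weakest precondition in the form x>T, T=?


Formula: wp(x:=E, P) = P[E/x] (substitute E for x in postcondition)
Step 1: Postcondition: x>170
Step 2: Substitute x+153 for x: x+153>170
Step 3: Solve for x: x > 170-153 = 17

17


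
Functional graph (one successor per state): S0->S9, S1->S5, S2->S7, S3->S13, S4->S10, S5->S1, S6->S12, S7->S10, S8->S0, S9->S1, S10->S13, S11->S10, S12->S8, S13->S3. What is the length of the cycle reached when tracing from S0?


Trace from S0 until a state repeats:
  S0 -> S9 -> S1 -> S5 -> S1
S1 first seen at step 2, revisited at step 4.
Cycle length = 4 - 2 = 2

2


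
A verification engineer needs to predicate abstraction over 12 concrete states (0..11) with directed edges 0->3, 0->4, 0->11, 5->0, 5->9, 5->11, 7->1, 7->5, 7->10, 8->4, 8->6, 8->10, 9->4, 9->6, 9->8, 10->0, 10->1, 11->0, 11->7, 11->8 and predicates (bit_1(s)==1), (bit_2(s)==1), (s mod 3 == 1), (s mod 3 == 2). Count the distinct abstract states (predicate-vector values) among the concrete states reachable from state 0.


BFS from 0:
Concrete reachable: {0, 1, 3, 4, 5, 6, 7, 8, 9, 10, 11}
Abstract via predicates (bit_1(s)==1), (bit_2(s)==1), (s mod 3 == 1), (s mod 3 == 2):
  (0,0,0,0) <- {0, 9}
  (0,0,0,1) <- {8}
  (0,0,1,0) <- {1}
  (0,1,0,1) <- {5}
  (0,1,1,0) <- {4}
  (1,0,0,0) <- {3}
  (1,0,0,1) <- {11}
  (1,0,1,0) <- {10}
  (1,1,0,0) <- {6}
  (1,1,1,0) <- {7}
Distinct abstract states = 10

10


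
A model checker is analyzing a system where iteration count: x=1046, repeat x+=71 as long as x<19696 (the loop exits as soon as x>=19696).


Step 1: x goes from 1046 toward 19696 by 71; the body runs while x<19696, so iterations = ceil((bound-start)/step)
Step 2: Distance=18650
Step 3: ceil(18650/71)=263

263


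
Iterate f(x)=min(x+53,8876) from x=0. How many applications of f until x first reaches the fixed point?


Step 1: x=0, cap=8876, increment=53
Step 2: x grows by 53 each step until capped at 8876; fixed point is x=8876
Step 3: iterations = ceil(8876/53) = 168

168


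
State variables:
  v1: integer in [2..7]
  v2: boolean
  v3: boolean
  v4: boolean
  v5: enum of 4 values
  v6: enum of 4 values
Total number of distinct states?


State space = product of domain sizes of all variables.
Domain sizes:
  v1 (integer in [2..7]): 6
  v2 (boolean): 2
  v3 (boolean): 2
  v4 (boolean): 2
  v5 (enum of 4 values): 4
  v6 (enum of 4 values): 4
Product = 6 * 2 * 2 * 2 * 4 * 4 = 768

768


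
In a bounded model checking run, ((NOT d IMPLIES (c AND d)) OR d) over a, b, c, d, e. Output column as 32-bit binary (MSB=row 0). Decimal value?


Formula: ((NOT d IMPLIES (c AND d)) OR d) over a, b, c, d, e (32 rows)
Evaluate each row (bits = a,b,c,d,e, MSB first):
  row 0 [00000]: ((NOT 0 IMPLIES (0 AND 0)) OR 0) -> 0
  row 1 [00001]: ((NOT 0 IMPLIES (0 AND 0)) OR 0) -> 0
  row 2 [00010]: ((NOT 1 IMPLIES (0 AND 1)) OR 1) -> 1
  row 3 [00011]: ((NOT 1 IMPLIES (0 AND 1)) OR 1) -> 1
  row 4 [00100]: ((NOT 0 IMPLIES (1 AND 0)) OR 0) -> 0
  row 5 [00101]: ((NOT 0 IMPLIES (1 AND 0)) OR 0) -> 0
  row 6 [00110]: ((NOT 1 IMPLIES (1 AND 1)) OR 1) -> 1
  row 7 [00111]: ((NOT 1 IMPLIES (1 AND 1)) OR 1) -> 1
  row 8 [01000]: ((NOT 0 IMPLIES (0 AND 0)) OR 0) -> 0
  row 9 [01001]: ((NOT 0 IMPLIES (0 AND 0)) OR 0) -> 0
  row 10 [01010]: ((NOT 1 IMPLIES (0 AND 1)) OR 1) -> 1
  row 11 [01011]: ((NOT 1 IMPLIES (0 AND 1)) OR 1) -> 1
  row 12 [01100]: ((NOT 0 IMPLIES (1 AND 0)) OR 0) -> 0
  row 13 [01101]: ((NOT 0 IMPLIES (1 AND 0)) OR 0) -> 0
  row 14 [01110]: ((NOT 1 IMPLIES (1 AND 1)) OR 1) -> 1
  row 15 [01111]: ((NOT 1 IMPLIES (1 AND 1)) OR 1) -> 1
  row 16 [10000]: ((NOT 0 IMPLIES (0 AND 0)) OR 0) -> 0
  row 17 [10001]: ((NOT 0 IMPLIES (0 AND 0)) OR 0) -> 0
  row 18 [10010]: ((NOT 1 IMPLIES (0 AND 1)) OR 1) -> 1
  row 19 [10011]: ((NOT 1 IMPLIES (0 AND 1)) OR 1) -> 1
  row 20 [10100]: ((NOT 0 IMPLIES (1 AND 0)) OR 0) -> 0
  row 21 [10101]: ((NOT 0 IMPLIES (1 AND 0)) OR 0) -> 0
  row 22 [10110]: ((NOT 1 IMPLIES (1 AND 1)) OR 1) -> 1
  row 23 [10111]: ((NOT 1 IMPLIES (1 AND 1)) OR 1) -> 1
  row 24 [11000]: ((NOT 0 IMPLIES (0 AND 0)) OR 0) -> 0
  row 25 [11001]: ((NOT 0 IMPLIES (0 AND 0)) OR 0) -> 0
  row 26 [11010]: ((NOT 1 IMPLIES (0 AND 1)) OR 1) -> 1
  row 27 [11011]: ((NOT 1 IMPLIES (0 AND 1)) OR 1) -> 1
  row 28 [11100]: ((NOT 0 IMPLIES (1 AND 0)) OR 0) -> 0
  row 29 [11101]: ((NOT 0 IMPLIES (1 AND 0)) OR 0) -> 0
  row 30 [11110]: ((NOT 1 IMPLIES (1 AND 1)) OR 1) -> 1
  row 31 [11111]: ((NOT 1 IMPLIES (1 AND 1)) OR 1) -> 1
Full result column, 4 rows per line (a,b,c fixed per line; d,e runs 00..11 left to right):
  rows 0-3 [a,b,c=000]: 0011  = hex 3
  rows 4-7 [a,b,c=001]: 0011  = hex 3
  rows 8-11 [a,b,c=010]: 0011  = hex 3
  rows 12-15 [a,b,c=011]: 0011  = hex 3
  rows 16-19 [a,b,c=100]: 0011  = hex 3
  rows 20-23 [a,b,c=101]: 0011  = hex 3
  rows 24-27 [a,b,c=110]: 0011  = hex 3
  rows 28-31 [a,b,c=111]: 0011  = hex 3
Output column (row 0 .. row 31) = 00110011001100110011001100110011
Output column grouped in 4s = 0011 0011 0011 0011 0011 0011 0011 0011 = 0x33333333
Convert to decimal digit by digit (value = value*16 + digit):
  3 -> 3
  3*16 + 3 = 51
  51*16 + 3 = 819
  819*16 + 3 = 13107
  13107*16 + 3 = 209715
  209715*16 + 3 = 3355443
  3355443*16 + 3 = 53687091
  53687091*16 + 3 = 858993459
Decimal = 858993459

858993459


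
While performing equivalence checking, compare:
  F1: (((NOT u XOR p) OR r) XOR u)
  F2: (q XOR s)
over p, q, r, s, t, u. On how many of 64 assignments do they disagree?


F1 = (((NOT u XOR p) OR r) XOR u)
F2 = (q XOR s)
Evaluate both on each of 64 rows (bits = p,q,r,s,t,u):
  row 0 [000000]: F1=1 F2=0 (differ) -> 1
  row 1 [000001]: F1=1 F2=0 (differ) -> 1
  row 2 [000010]: F1=1 F2=0 (differ) -> 1
  row 3 [000011]: F1=1 F2=0 (differ) -> 1
  row 4 [000100]: F1=1 F2=1 -> 0
  (every remaining row is evaluated the same way; all 64 results are listed next)
Full result column, 8 rows per line (p,q,r fixed per line; s,t,u runs 000..111 left to right):
  rows 0-7 [p,q,r=000]: 11110000  (ones: 4)
  rows 8-15 [p,q,r=001]: 10100101  (ones: 4)
  rows 16-23 [p,q,r=010]: 00001111  (ones: 4)
  rows 24-31 [p,q,r=011]: 01011010  (ones: 4)
  rows 32-39 [p,q,r=100]: 00001111  (ones: 4)
  rows 40-47 [p,q,r=101]: 10100101  (ones: 4)
  rows 48-55 [p,q,r=110]: 11110000  (ones: 4)
  rows 56-63 [p,q,r=111]: 01011010  (ones: 4)
Disagreements = 4+4+4+4+4+4+4+4 = 32

32


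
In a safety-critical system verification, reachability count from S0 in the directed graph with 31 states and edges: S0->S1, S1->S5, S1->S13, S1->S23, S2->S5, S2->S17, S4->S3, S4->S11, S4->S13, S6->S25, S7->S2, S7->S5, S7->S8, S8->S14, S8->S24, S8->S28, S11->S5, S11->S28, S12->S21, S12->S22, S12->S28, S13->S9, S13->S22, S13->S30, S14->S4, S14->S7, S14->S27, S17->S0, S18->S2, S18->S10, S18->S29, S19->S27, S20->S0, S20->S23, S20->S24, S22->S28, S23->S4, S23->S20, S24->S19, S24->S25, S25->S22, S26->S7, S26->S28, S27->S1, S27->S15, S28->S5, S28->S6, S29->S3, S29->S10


BFS from S0:
  layer 0: {S0}
  layer 1: {S1}
  layer 2: {S5, S13, S23}
  layer 3: {S4, S9, S20, S22, S30}
  layer 4: {S3, S11, S24, S28}
  layer 5: {S6, S19, S25}
  layer 6: {S27}
  layer 7: {S15}
Reachable set: {S0, S1, S3, S4, S5, S6, S9, S11, S13, S15, S19, S20, S22, S23, S24, S25, S27, S28, S30}
Count = 19

19


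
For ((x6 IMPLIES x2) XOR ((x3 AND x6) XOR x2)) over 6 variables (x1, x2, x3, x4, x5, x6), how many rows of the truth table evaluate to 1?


Formula: ((x6 IMPLIES x2) XOR ((x3 AND x6) XOR x2)) over 6 vars (64 rows)
Evaluate each row (x1, x2, x3, x4, x5, x6 as bits, MSB first):
  row 0 [000000]: ((0 IMPLIES 0) XOR ((0 AND 0) XOR 0)) -> 1
  row 1 [000001]: ((1 IMPLIES 0) XOR ((0 AND 1) XOR 0)) -> 0
  row 2 [000010]: ((0 IMPLIES 0) XOR ((0 AND 0) XOR 0)) -> 1
  row 3 [000011]: ((1 IMPLIES 0) XOR ((0 AND 1) XOR 0)) -> 0
  row 4 [000100]: ((0 IMPLIES 0) XOR ((0 AND 0) XOR 0)) -> 1
  (every remaining row is evaluated the same way; all 64 results are listed next)
Full result column, 8 rows per line (x1,x2,x3 fixed per line; x4,x5,x6 runs 000..111 left to right):
  rows 0-7 [x1,x2,x3=000]: 10101010  (ones: 4)
  rows 8-15 [x1,x2,x3=001]: 11111111  (ones: 8)
  rows 16-23 [x1,x2,x3=010]: 00000000  (ones: 0)
  rows 24-31 [x1,x2,x3=011]: 01010101  (ones: 4)
  rows 32-39 [x1,x2,x3=100]: 10101010  (ones: 4)
  rows 40-47 [x1,x2,x3=101]: 11111111  (ones: 8)
  rows 48-55 [x1,x2,x3=110]: 00000000  (ones: 0)
  rows 56-63 [x1,x2,x3=111]: 01010101  (ones: 4)
Count of 1-rows = 4+8+0+4+4+8+0+4 = 32

32


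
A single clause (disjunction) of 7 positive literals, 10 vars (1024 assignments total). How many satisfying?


Step 1: Total=2^10=1024
Step 2: Unsat when all 7 false: 2^3=8
Step 3: Sat=1024-8=1016

1016


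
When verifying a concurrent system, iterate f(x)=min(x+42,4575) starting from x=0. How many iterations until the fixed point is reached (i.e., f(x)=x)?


Step 1: x=0, cap=4575, increment=42
Step 2: x grows by 42 each step until capped at 4575; fixed point is x=4575
Step 3: iterations = ceil(4575/42) = 109

109


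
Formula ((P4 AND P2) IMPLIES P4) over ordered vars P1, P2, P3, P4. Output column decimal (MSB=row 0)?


Formula: ((P4 AND P2) IMPLIES P4) over P1, P2, P3, P4 (16 rows)
Evaluate each row (bits = P1,P2,P3,P4, MSB first):
  row 0 [0000]: ((0 AND 0) IMPLIES 0) -> 1
  row 1 [0001]: ((1 AND 0) IMPLIES 1) -> 1
  row 2 [0010]: ((0 AND 0) IMPLIES 0) -> 1
  row 3 [0011]: ((1 AND 0) IMPLIES 1) -> 1
  row 4 [0100]: ((0 AND 1) IMPLIES 0) -> 1
  row 5 [0101]: ((1 AND 1) IMPLIES 1) -> 1
  row 6 [0110]: ((0 AND 1) IMPLIES 0) -> 1
  row 7 [0111]: ((1 AND 1) IMPLIES 1) -> 1
  row 8 [1000]: ((0 AND 0) IMPLIES 0) -> 1
  row 9 [1001]: ((1 AND 0) IMPLIES 1) -> 1
  row 10 [1010]: ((0 AND 0) IMPLIES 0) -> 1
  row 11 [1011]: ((1 AND 0) IMPLIES 1) -> 1
  row 12 [1100]: ((0 AND 1) IMPLIES 0) -> 1
  row 13 [1101]: ((1 AND 1) IMPLIES 1) -> 1
  row 14 [1110]: ((0 AND 1) IMPLIES 0) -> 1
  row 15 [1111]: ((1 AND 1) IMPLIES 1) -> 1
Full result column, 4 rows per line (P1,P2 fixed per line; P3,P4 runs 00..11 left to right):
  rows 0-3 [P1,P2=00]: 1111  = hex F
  rows 4-7 [P1,P2=01]: 1111  = hex F
  rows 8-11 [P1,P2=10]: 1111  = hex F
  rows 12-15 [P1,P2=11]: 1111  = hex F
Output column (row 0 .. row 15) = 1111111111111111
Output column grouped in 4s = 1111 1111 1111 1111 = 0xFFFF
Convert to decimal digit by digit (value = value*16 + digit):
  F -> 15
  15*16 + 15 (F) = 255
  255*16 + 15 (F) = 4095
  4095*16 + 15 (F) = 65535
Decimal = 65535

65535


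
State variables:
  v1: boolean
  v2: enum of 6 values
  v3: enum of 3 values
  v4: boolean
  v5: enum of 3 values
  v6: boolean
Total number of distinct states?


State space = product of domain sizes of all variables.
Domain sizes:
  v1 (boolean): 2
  v2 (enum of 6 values): 6
  v3 (enum of 3 values): 3
  v4 (boolean): 2
  v5 (enum of 3 values): 3
  v6 (boolean): 2
Product = 2 * 6 * 3 * 2 * 3 * 2 = 432

432


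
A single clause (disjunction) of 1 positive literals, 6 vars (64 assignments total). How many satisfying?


Step 1: Total=2^6=64
Step 2: Unsat when all 1 false: 2^5=32
Step 3: Sat=64-32=32

32


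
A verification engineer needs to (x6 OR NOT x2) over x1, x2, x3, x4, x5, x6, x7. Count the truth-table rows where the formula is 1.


Formula: (x6 OR NOT x2) over 7 vars (128 rows)
Evaluate each row (x1, x2, x3, x4, x5, x6, x7 as bits, MSB first):
  row 0 [0000000]: (0 OR NOT 0) -> 1
  row 1 [0000001]: (0 OR NOT 0) -> 1
  row 2 [0000010]: (1 OR NOT 0) -> 1
  row 3 [0000011]: (1 OR NOT 0) -> 1
  row 4 [0000100]: (0 OR NOT 0) -> 1
  (every remaining row is evaluated the same way; all 128 results are listed next)
Full result column, 8 rows per line (x1,x2,x3,x4 fixed per line; x5,x6,x7 runs 000..111 left to right):
  rows 0-7 [x1,x2,x3,x4=0000]: 11111111  (ones: 8)
  rows 8-15 [x1,x2,x3,x4=0001]: 11111111  (ones: 8)
  rows 16-23 [x1,x2,x3,x4=0010]: 11111111  (ones: 8)
  rows 24-31 [x1,x2,x3,x4=0011]: 11111111  (ones: 8)
  rows 32-39 [x1,x2,x3,x4=0100]: 00110011  (ones: 4)
  rows 40-47 [x1,x2,x3,x4=0101]: 00110011  (ones: 4)
  rows 48-55 [x1,x2,x3,x4=0110]: 00110011  (ones: 4)
  rows 56-63 [x1,x2,x3,x4=0111]: 00110011  (ones: 4)
  rows 64-71 [x1,x2,x3,x4=1000]: 11111111  (ones: 8)
  rows 72-79 [x1,x2,x3,x4=1001]: 11111111  (ones: 8)
  rows 80-87 [x1,x2,x3,x4=1010]: 11111111  (ones: 8)
  rows 88-95 [x1,x2,x3,x4=1011]: 11111111  (ones: 8)
  rows 96-103 [x1,x2,x3,x4=1100]: 00110011  (ones: 4)
  rows 104-111 [x1,x2,x3,x4=1101]: 00110011  (ones: 4)
  rows 112-119 [x1,x2,x3,x4=1110]: 00110011  (ones: 4)
  rows 120-127 [x1,x2,x3,x4=1111]: 00110011  (ones: 4)
Count of 1-rows = 8+8+8+8+4+4+4+4+8+8+8+8+4+4+4+4 = 96

96


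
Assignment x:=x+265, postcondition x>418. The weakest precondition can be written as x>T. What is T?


Formula: wp(x:=E, P) = P[E/x] (substitute E for x in postcondition)
Step 1: Postcondition: x>418
Step 2: Substitute x+265 for x: x+265>418
Step 3: Solve for x: x > 418-265 = 153

153


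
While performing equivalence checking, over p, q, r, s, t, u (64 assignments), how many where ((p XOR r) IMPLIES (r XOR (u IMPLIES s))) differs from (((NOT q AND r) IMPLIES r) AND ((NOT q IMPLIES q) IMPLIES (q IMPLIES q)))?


F1 = ((p XOR r) IMPLIES (r XOR (u IMPLIES s)))
F2 = (((NOT q AND r) IMPLIES r) AND ((NOT q IMPLIES q) IMPLIES (q IMPLIES q)))
Evaluate both on each of 64 rows (bits = p,q,r,s,t,u):
  row 0 [000000]: F1=1 F2=1 -> 0
  row 1 [000001]: F1=1 F2=1 -> 0
  row 2 [000010]: F1=1 F2=1 -> 0
  row 3 [000011]: F1=1 F2=1 -> 0
  row 4 [000100]: F1=1 F2=1 -> 0
  (every remaining row is evaluated the same way; all 64 results are listed next)
Full result column, 8 rows per line (p,q,r fixed per line; s,t,u runs 000..111 left to right):
  rows 0-7 [p,q,r=000]: 00000000  (ones: 0)
  rows 8-15 [p,q,r=001]: 10101111  (ones: 6)
  rows 16-23 [p,q,r=010]: 00000000  (ones: 0)
  rows 24-31 [p,q,r=011]: 10101111  (ones: 6)
  rows 32-39 [p,q,r=100]: 01010000  (ones: 2)
  rows 40-47 [p,q,r=101]: 00000000  (ones: 0)
  rows 48-55 [p,q,r=110]: 01010000  (ones: 2)
  rows 56-63 [p,q,r=111]: 00000000  (ones: 0)
Disagreements = 0+6+0+6+2+0+2+0 = 16

16


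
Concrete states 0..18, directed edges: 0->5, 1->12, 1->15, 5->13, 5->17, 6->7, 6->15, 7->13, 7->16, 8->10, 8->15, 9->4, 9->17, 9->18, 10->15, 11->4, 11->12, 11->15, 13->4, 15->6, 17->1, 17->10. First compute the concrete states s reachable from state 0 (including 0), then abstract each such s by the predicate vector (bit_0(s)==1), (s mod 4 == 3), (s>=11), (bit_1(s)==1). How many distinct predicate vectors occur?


BFS from 0:
Concrete reachable: {0, 1, 4, 5, 6, 7, 10, 12, 13, 15, 16, 17}
Abstract via predicates (bit_0(s)==1), (s mod 4 == 3), (s>=11), (bit_1(s)==1):
  (0,0,0,0) <- {0, 4}
  (0,0,0,1) <- {6, 10}
  (0,0,1,0) <- {12, 16}
  (1,0,0,0) <- {1, 5}
  (1,0,1,0) <- {13, 17}
  (1,1,0,1) <- {7}
  (1,1,1,1) <- {15}
Distinct abstract states = 7

7


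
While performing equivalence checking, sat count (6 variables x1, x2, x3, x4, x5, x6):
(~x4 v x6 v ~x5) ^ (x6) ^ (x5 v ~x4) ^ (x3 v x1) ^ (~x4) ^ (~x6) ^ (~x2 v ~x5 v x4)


CNF with 7 clauses over 6 vars (64 assignments).
An assignment satisfies CNF iff every clause has >=1 true literal.
Check each row (bits = x1,x2,x3,x4,x5,x6; clause T/F shown):
  row 0 [000000]: clauses=TFTFTTT -> 0
  row 1 [000001]: clauses=TTTFTFT -> 0
  row 2 [000010]: clauses=TFTFTTT -> 0
  row 3 [000011]: clauses=TTTFTFT -> 0
  row 4 [000100]: clauses=TFFFFTT -> 0
  (every remaining row is evaluated the same way; all 64 results are listed next)
Full result column, 8 rows per line (x1,x2,x3 fixed per line; x4,x5,x6 runs 000..111 left to right):
  rows 0-7 [x1,x2,x3=000]: 00000000  (ones: 0)
  rows 8-15 [x1,x2,x3=001]: 00000000  (ones: 0)
  rows 16-23 [x1,x2,x3=010]: 00000000  (ones: 0)
  rows 24-31 [x1,x2,x3=011]: 00000000  (ones: 0)
  rows 32-39 [x1,x2,x3=100]: 00000000  (ones: 0)
  rows 40-47 [x1,x2,x3=101]: 00000000  (ones: 0)
  rows 48-55 [x1,x2,x3=110]: 00000000  (ones: 0)
  rows 56-63 [x1,x2,x3=111]: 00000000  (ones: 0)
Satisfying assignments = 0+0+0+0+0+0+0+0 = 0

0


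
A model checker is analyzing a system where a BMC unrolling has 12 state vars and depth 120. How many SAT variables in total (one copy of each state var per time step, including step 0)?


BMC unrolls to depth k, creating one copy of each state var for steps 0..k.
Step count = 120 + 1 = 121 (steps 0 through 120)
Vars per step = 12
Total = 12 * 121 = 1452

1452


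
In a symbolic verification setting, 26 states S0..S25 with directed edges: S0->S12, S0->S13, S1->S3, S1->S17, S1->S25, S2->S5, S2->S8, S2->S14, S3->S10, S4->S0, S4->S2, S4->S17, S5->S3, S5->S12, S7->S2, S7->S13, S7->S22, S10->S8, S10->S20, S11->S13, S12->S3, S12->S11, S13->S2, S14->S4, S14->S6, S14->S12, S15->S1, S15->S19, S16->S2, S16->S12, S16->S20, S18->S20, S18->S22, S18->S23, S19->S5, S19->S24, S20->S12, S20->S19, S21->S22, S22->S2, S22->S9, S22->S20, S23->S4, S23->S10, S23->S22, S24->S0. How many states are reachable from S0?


BFS from S0:
  layer 0: {S0}
  layer 1: {S12, S13}
  layer 2: {S2, S3, S11}
  layer 3: {S5, S8, S10, S14}
  layer 4: {S4, S6, S20}
  layer 5: {S17, S19}
  layer 6: {S24}
Reachable set: {S0, S2, S3, S4, S5, S6, S8, S10, S11, S12, S13, S14, S17, S19, S20, S24}
Count = 16

16


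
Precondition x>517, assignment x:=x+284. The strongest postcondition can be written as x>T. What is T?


Formula: sp(P, x:=E) = exists old_x. (x = E[old_x/x]) AND P[old_x/x] (old_x is the value of x before the assignment; eliminate old_x by solving x = E[old_x/x] for old_x)
Step 1: Precondition P: x>517, i.e. old_x > 517
Step 2: Assignment gives x = old_x + 284, so old_x = x - 284
Step 3: Substitute into P: x - 284 > 517
Step 4: Simplify: x > 517+284 = 801

801


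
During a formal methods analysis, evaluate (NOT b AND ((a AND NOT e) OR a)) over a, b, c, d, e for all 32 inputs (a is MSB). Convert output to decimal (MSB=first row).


Formula: (NOT b AND ((a AND NOT e) OR a)) over a, b, c, d, e (32 rows)
Evaluate each row (bits = a,b,c,d,e, MSB first):
  row 0 [00000]: (NOT 0 AND ((0 AND NOT 0) OR 0)) -> 0
  row 1 [00001]: (NOT 0 AND ((0 AND NOT 1) OR 0)) -> 0
  row 2 [00010]: (NOT 0 AND ((0 AND NOT 0) OR 0)) -> 0
  row 3 [00011]: (NOT 0 AND ((0 AND NOT 1) OR 0)) -> 0
  row 4 [00100]: (NOT 0 AND ((0 AND NOT 0) OR 0)) -> 0
  row 5 [00101]: (NOT 0 AND ((0 AND NOT 1) OR 0)) -> 0
  row 6 [00110]: (NOT 0 AND ((0 AND NOT 0) OR 0)) -> 0
  row 7 [00111]: (NOT 0 AND ((0 AND NOT 1) OR 0)) -> 0
  row 8 [01000]: (NOT 1 AND ((0 AND NOT 0) OR 0)) -> 0
  row 9 [01001]: (NOT 1 AND ((0 AND NOT 1) OR 0)) -> 0
  row 10 [01010]: (NOT 1 AND ((0 AND NOT 0) OR 0)) -> 0
  row 11 [01011]: (NOT 1 AND ((0 AND NOT 1) OR 0)) -> 0
  row 12 [01100]: (NOT 1 AND ((0 AND NOT 0) OR 0)) -> 0
  row 13 [01101]: (NOT 1 AND ((0 AND NOT 1) OR 0)) -> 0
  row 14 [01110]: (NOT 1 AND ((0 AND NOT 0) OR 0)) -> 0
  row 15 [01111]: (NOT 1 AND ((0 AND NOT 1) OR 0)) -> 0
  row 16 [10000]: (NOT 0 AND ((1 AND NOT 0) OR 1)) -> 1
  row 17 [10001]: (NOT 0 AND ((1 AND NOT 1) OR 1)) -> 1
  row 18 [10010]: (NOT 0 AND ((1 AND NOT 0) OR 1)) -> 1
  row 19 [10011]: (NOT 0 AND ((1 AND NOT 1) OR 1)) -> 1
  row 20 [10100]: (NOT 0 AND ((1 AND NOT 0) OR 1)) -> 1
  row 21 [10101]: (NOT 0 AND ((1 AND NOT 1) OR 1)) -> 1
  row 22 [10110]: (NOT 0 AND ((1 AND NOT 0) OR 1)) -> 1
  row 23 [10111]: (NOT 0 AND ((1 AND NOT 1) OR 1)) -> 1
  row 24 [11000]: (NOT 1 AND ((1 AND NOT 0) OR 1)) -> 0
  row 25 [11001]: (NOT 1 AND ((1 AND NOT 1) OR 1)) -> 0
  row 26 [11010]: (NOT 1 AND ((1 AND NOT 0) OR 1)) -> 0
  row 27 [11011]: (NOT 1 AND ((1 AND NOT 1) OR 1)) -> 0
  row 28 [11100]: (NOT 1 AND ((1 AND NOT 0) OR 1)) -> 0
  row 29 [11101]: (NOT 1 AND ((1 AND NOT 1) OR 1)) -> 0
  row 30 [11110]: (NOT 1 AND ((1 AND NOT 0) OR 1)) -> 0
  row 31 [11111]: (NOT 1 AND ((1 AND NOT 1) OR 1)) -> 0
Full result column, 4 rows per line (a,b,c fixed per line; d,e runs 00..11 left to right):
  rows 0-3 [a,b,c=000]: 0000  = hex 0
  rows 4-7 [a,b,c=001]: 0000  = hex 0
  rows 8-11 [a,b,c=010]: 0000  = hex 0
  rows 12-15 [a,b,c=011]: 0000  = hex 0
  rows 16-19 [a,b,c=100]: 1111  = hex F
  rows 20-23 [a,b,c=101]: 1111  = hex F
  rows 24-27 [a,b,c=110]: 0000  = hex 0
  rows 28-31 [a,b,c=111]: 0000  = hex 0
Output column (row 0 .. row 31) = 00000000000000001111111100000000
Output column grouped in 4s = 0000 0000 0000 0000 1111 1111 0000 0000 = 0x0000FF00
Convert to decimal digit by digit (value = value*16 + digit):
  0 -> 0
  0*16 + 0 = 0
  0*16 + 0 = 0
  0*16 + 0 = 0
  0*16 + 15 (F) = 15
  15*16 + 15 (F) = 255
  255*16 + 0 = 4080
  4080*16 + 0 = 65280
Decimal = 65280

65280
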